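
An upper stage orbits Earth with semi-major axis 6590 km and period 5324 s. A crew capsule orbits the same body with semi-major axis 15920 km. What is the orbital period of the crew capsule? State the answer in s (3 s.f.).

T₂ ≈ 20000 s

Kepler's third law: T² ∝ a³, so T₂ = T₁ (a₂/a₁)^(3/2).
a₂/a₁ = 2.416, (a₂/a₁)^(3/2) = 3.755.
T₂ = 5324 × 3.755 = 19990 s.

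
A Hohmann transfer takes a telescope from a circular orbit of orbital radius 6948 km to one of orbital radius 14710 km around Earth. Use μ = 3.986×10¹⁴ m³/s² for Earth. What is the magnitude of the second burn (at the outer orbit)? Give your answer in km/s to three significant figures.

Δv ≈ 1.04 km/s

r₁ = 6948 km = 6.948×10⁶ m.
r₂ = 14710 km = 1.471×10⁷ m.
Transfer ellipse a_t = (r₁ + r₂)/2 = 1.083×10⁷ m.
At r₁: circular v_c1 = √(μ/r₁) = 7574 m/s; transfer-perigee v_p = √[μ(2/r₁ − 1/a_t)] = 8828 m/s.
At r₂: circular v_c2 = √(μ/r₂) = 5205 m/s; transfer-apogee v_a = √[μ(2/r₂ − 1/a_t)] = 4170 m/s.
Δv₂ = v_c2 − v_a = 1036 m/s.
= 1.036 km/s.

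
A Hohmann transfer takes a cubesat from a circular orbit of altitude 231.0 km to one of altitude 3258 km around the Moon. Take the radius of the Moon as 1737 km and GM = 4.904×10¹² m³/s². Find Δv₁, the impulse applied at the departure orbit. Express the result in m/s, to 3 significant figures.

r₁ = 1737 + 231.0 = 1968.0 km = 1.9680×10⁶ m.
r₂ = 1737 + 3258 = 4995.0 km = 4.9950×10⁶ m.
Transfer ellipse a_t = (r₁ + r₂)/2 = 3.482×10⁶ m.
At r₁: circular v_c1 = √(μ/r₁) = 1579 m/s; transfer-perilune v_p = √[μ(2/r₁ − 1/a_t)] = 1891 m/s.
Δv₁ = v_p − v_c1 = 312.2 m/s.

Δv ≈ 312 m/s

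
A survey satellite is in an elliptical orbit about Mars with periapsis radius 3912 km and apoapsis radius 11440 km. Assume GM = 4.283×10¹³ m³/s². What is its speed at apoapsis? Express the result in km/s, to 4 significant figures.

Semi-major axis a = (r_p + r_a)/2 = 7676.0 km = 7.676×10⁶ m.
Vis-viva: v² = μ(2/r − 1/a) = 4.283×10¹³ × (1.748×10⁻⁷ − 1.303×10⁻⁷) = 1.908×10⁶ m²/s².
v = 1381 m/s = 1.381 km/s.

v ≈ 1.381 km/s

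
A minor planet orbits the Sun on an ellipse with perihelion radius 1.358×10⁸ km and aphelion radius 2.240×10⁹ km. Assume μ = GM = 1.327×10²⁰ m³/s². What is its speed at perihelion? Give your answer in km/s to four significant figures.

v ≈ 42.93 km/s

Semi-major axis a = (r_p + r_a)/2 = 1.1879×10⁹ km = 1.188×10¹² m.
Vis-viva: v² = μ(2/r − 1/a) = 1.327×10²⁰ × (1.473×10⁻¹¹ − 8.418×10⁻¹³) = 1.843×10⁹ m²/s².
v = 42930 m/s = 42.93 km/s.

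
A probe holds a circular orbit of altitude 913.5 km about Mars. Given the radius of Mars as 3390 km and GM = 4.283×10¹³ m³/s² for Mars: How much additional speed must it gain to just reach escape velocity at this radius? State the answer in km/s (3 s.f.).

r = 3390 + 913.5 = 4303.5 km = 4.3035×10⁶ m.
Circular speed v_c = √(μ/r) = 3155 m/s.
Escape speed v_esc = √(2μ/r) = √2 × v_c = 4461 m/s.
Δv = v_esc − v_c = 1307 m/s = 1.307 km/s.

Δv ≈ 1.31 km/s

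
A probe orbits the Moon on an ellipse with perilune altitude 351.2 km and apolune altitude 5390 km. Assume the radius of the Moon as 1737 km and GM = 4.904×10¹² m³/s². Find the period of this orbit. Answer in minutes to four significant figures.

T ≈ 467.7 minutes

r_p = 1737 + 351.2 = 2088.2 km = 2.0882×10⁶ m.
r_a = 1737 + 5390 = 7127.0 km = 7.1270×10⁶ m.
Semi-major axis a = (r_p + r_a)/2 = (2088.2 + 7127.0)/2 = 4607.6 km = 4.608×10⁶ m.
By Kepler's third law T = 2π√(a³/μ) = 2π × 4.466×10³ = 2.806×10⁴ s.
= 467.7 minutes.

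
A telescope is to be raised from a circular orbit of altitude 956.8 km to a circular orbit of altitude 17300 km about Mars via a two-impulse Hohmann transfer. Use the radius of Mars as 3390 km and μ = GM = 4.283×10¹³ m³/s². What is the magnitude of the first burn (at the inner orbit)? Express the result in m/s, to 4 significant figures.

Δv ≈ 896.5 m/s

r₁ = 3390 + 956.8 = 4346.8 km = 4.3468×10⁶ m.
r₂ = 3390 + 17300 = 20690 km = 2.0690×10⁷ m.
Transfer ellipse a_t = (r₁ + r₂)/2 = 1.252×10⁷ m.
At r₁: circular v_c1 = √(μ/r₁) = 3139 m/s; transfer-periapsis v_p = √[μ(2/r₁ − 1/a_t)] = 4035 m/s.
Δv₁ = v_p − v_c1 = 896.5 m/s.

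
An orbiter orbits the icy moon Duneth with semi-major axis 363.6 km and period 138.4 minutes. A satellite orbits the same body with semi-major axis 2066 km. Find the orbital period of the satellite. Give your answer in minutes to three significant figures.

Kepler's third law: T² ∝ a³, so T₂ = T₁ (a₂/a₁)^(3/2).
a₂/a₁ = 5.682, (a₂/a₁)^(3/2) = 13.54.
T₂ = 138.4 × 13.54 = 1875 minutes.

T₂ ≈ 1870 minutes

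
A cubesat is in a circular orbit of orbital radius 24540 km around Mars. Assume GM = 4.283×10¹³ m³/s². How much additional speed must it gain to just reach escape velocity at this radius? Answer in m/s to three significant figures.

Δv ≈ 547 m/s

r = 24540 km = 2.454×10⁷ m.
Circular speed v_c = √(μ/r) = 1321 m/s.
Escape speed v_esc = √(2μ/r) = √2 × v_c = 1868 m/s.
Δv = v_esc − v_c = 547.2 m/s.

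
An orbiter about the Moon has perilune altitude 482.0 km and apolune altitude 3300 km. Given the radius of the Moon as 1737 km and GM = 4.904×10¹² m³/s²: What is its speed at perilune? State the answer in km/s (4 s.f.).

v ≈ 1.752 km/s

r_p = 1737 + 482.0 = 2219.0 km = 2.2190×10⁶ m.
r_a = 1737 + 3300 = 5037.0 km = 5.0370×10⁶ m.
Semi-major axis a = (r_p + r_a)/2 = 3628.0 km = 3.628×10⁶ m.
Vis-viva: v² = μ(2/r − 1/a) = 4.904×10¹² × (9.013×10⁻⁷ − 2.756×10⁻⁷) = 3.068×10⁶ m²/s².
v = 1752 m/s = 1.752 km/s.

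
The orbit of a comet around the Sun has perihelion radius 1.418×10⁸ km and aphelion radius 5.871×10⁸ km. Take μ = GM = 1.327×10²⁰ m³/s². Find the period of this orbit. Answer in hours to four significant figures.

T ≈ 33330 hours

Semi-major axis a = (r_p + r_a)/2 = (1.4180×10⁸ + 5.8710×10⁸)/2 = 3.6445×10⁸ km = 3.644×10¹¹ m.
By Kepler's third law T = 2π√(a³/μ) = 2π × 1.910×10⁷ = 1.200×10⁸ s.
= 33330 hours.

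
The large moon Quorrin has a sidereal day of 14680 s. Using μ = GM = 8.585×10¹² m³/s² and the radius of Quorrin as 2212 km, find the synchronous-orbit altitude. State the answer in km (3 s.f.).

h_sync ≈ 1390 km

A synchronous orbit has period T, so by Kepler's third law a = (μT²/4π²)^(1/3).
μT²/4π² = 8.585×10¹² × (1.468×10⁴)² / 39.48 = 4.686×10¹⁹ m³.
a = 3.605×10⁶ m = 3605.3 km.
Altitude h = a − R = 3605.3 − 2212 = 1393.3 km.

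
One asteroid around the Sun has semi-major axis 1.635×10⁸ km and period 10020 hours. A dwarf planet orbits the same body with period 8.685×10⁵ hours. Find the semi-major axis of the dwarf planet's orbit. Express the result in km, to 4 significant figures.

Kepler's third law: a³ ∝ T², so a₂ = a₁ (T₂/T₁)^(2/3).
T₂/T₁ = 86.68, (T₂/T₁)^(2/3) = 19.59.
a₂ = 1.635×10⁸ × 19.59 = 3.202×10⁹ km.

a₂ ≈ 3.202×10⁹ km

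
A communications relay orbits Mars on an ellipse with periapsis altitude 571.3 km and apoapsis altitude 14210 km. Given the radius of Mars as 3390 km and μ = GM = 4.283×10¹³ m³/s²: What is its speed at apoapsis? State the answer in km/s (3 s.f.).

r_p = 3390 + 571.3 = 3961.3 km = 3.9613×10⁶ m.
r_a = 3390 + 14210 = 17600 km = 1.7600×10⁷ m.
Semi-major axis a = (r_p + r_a)/2 = 10781 km = 1.078×10⁷ m.
Vis-viva: v² = μ(2/r − 1/a) = 4.283×10¹³ × (1.136×10⁻⁷ − 9.276×10⁻⁸) = 8.942×10⁵ m²/s².
v = 945.6 m/s = 0.9456 km/s.

v ≈ 0.946 km/s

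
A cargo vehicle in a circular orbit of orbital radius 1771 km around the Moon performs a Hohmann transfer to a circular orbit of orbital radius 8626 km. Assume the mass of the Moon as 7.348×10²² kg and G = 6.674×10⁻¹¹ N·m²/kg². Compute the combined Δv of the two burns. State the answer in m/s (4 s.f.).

μ = GM = 6.674×10⁻¹¹ × 7.348×10²² = 4.904×10¹² m³/s².
r₁ = 1771 km = 1.771×10⁶ m.
r₂ = 8626 km = 8.626×10⁶ m.
Transfer ellipse a_t = (r₁ + r₂)/2 = 5.198×10⁶ m.
At r₁: circular v_c1 = √(μ/r₁) = 1664 m/s; transfer-perilune v_p = √[μ(2/r₁ − 1/a_t)] = 2144 m/s.
Δv₁ = v_p − v_c1 = 479.5 m/s.
At r₂: circular v_c2 = √(μ/r₂) = 754.0 m/s; transfer-apolune v_a = √[μ(2/r₂ − 1/a_t)] = 440.1 m/s.
Δv₂ = v_c2 − v_a = 313.9 m/s.
Total Δv = Δv₁ + Δv₂ = 793.4 m/s.

Δv_total ≈ 793.4 m/s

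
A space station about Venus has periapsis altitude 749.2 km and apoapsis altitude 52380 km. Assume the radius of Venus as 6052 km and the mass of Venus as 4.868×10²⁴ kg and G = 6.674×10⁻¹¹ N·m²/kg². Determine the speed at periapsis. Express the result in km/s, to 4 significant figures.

μ = GM = 6.674×10⁻¹¹ × 4.868×10²⁴ = 3.249×10¹⁴ m³/s².
r_p = 6052 + 749.2 = 6801.2 km = 6.8012×10⁶ m.
r_a = 6052 + 52380 = 58432 km = 5.8432×10⁷ m.
Semi-major axis a = (r_p + r_a)/2 = 32617 km = 3.262×10⁷ m.
Vis-viva: v² = μ(2/r − 1/a) = 3.249×10¹⁴ × (2.941×10⁻⁷ − 3.066×10⁻⁸) = 8.558×10⁷ m²/s².
v = 9251 m/s = 9.251 km/s.

v ≈ 9.251 km/s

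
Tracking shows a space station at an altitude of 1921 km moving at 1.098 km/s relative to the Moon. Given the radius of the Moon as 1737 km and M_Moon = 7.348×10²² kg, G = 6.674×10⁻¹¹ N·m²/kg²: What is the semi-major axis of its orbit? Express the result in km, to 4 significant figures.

a ≈ 3323 km

μ = GM = 6.674×10⁻¹¹ × 7.348×10²² = 4.904×10¹² m³/s².
r = 1737 + 1921 = 3658.0 km = 3.658×10⁶ m.
Vis-viva rearranged: 1/a = 2/r − v²/μ = 5.467×10⁻⁷ − 2.458×10⁻⁷ = 3.009×10⁻⁷ m⁻¹.
a = 3.323×10⁶ m = 3323.3 km.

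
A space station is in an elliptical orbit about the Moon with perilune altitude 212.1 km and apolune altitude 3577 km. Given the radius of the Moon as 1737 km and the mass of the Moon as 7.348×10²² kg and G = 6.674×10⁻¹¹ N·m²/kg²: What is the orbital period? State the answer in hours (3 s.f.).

μ = GM = 6.674×10⁻¹¹ × 7.348×10²² = 4.904×10¹² m³/s².
r_p = 1737 + 212.1 = 1949.1 km = 1.9491×10⁶ m.
r_a = 1737 + 3577 = 5314.0 km = 5.3140×10⁶ m.
Semi-major axis a = (r_p + r_a)/2 = (1949.1 + 5314.0)/2 = 3631.6 km = 3.632×10⁶ m.
By Kepler's third law T = 2π√(a³/μ) = 2π × 3.125×10³ = 1.964×10⁴ s.
= 5.454 hours.

T ≈ 5.45 hours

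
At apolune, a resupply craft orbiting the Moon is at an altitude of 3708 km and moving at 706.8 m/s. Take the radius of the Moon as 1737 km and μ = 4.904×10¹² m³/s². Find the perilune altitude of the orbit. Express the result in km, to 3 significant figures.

perilune altitude ≈ 353 km

r_a = 1737 + 3708 = 5445.0 km = 5.445×10⁶ m.
Specific energy ε = v²/2 − μ/r = -6.509×10⁵ J/kg, so a = −μ/(2ε) = 3.767×10⁶ m.
The apsides satisfy r_p + r_a = 2a, so the perilune radius is 2a − r_a = 2.090×10⁶ m = 2089.7 km.
Perilune altitude = 2089.7 − 1737 = 352.65 km.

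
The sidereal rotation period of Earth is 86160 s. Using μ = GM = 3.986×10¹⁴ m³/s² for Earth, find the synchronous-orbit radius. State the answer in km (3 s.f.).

r_sync ≈ 42200 km

A synchronous orbit has period T, so by Kepler's third law a = (μT²/4π²)^(1/3).
μT²/4π² = 3.986×10¹⁴ × (8.616×10⁴)² / 39.48 = 7.495×10²² m³.
a = 4.216×10⁷ m = 42163 km.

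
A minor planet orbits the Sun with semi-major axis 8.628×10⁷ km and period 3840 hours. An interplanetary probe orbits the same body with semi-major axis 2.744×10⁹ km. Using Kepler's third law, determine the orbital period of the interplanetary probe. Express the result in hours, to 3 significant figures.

T₂ ≈ 6.89×10⁵ hours

Kepler's third law: T² ∝ a³, so T₂ = T₁ (a₂/a₁)^(3/2).
a₂/a₁ = 31.80, (a₂/a₁)^(3/2) = 179.4.
T₂ = 3840 × 179.4 = 6.887×10⁵ hours.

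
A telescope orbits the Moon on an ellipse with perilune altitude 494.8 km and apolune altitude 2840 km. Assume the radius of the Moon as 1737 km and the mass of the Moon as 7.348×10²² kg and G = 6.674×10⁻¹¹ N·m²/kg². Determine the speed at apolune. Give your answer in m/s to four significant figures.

μ = GM = 6.674×10⁻¹¹ × 7.348×10²² = 4.904×10¹² m³/s².
r_p = 1737 + 494.8 = 2231.8 km = 2.2318×10⁶ m.
r_a = 1737 + 2840 = 4577.0 km = 4.5770×10⁶ m.
Semi-major axis a = (r_p + r_a)/2 = 3404.4 km = 3.404×10⁶ m.
Vis-viva: v² = μ(2/r − 1/a) = 4.904×10¹² × (4.370×10⁻⁷ − 2.937×10⁻⁷) = 7.024×10⁵ m²/s².
v = 838.1 m/s.

v ≈ 838.1 m/s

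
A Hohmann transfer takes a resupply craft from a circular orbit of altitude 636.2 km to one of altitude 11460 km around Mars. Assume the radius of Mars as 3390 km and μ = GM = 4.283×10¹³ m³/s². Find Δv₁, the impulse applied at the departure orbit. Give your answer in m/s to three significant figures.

r₁ = 3390 + 636.2 = 4026.2 km = 4.0262×10⁶ m.
r₂ = 3390 + 11460 = 14850 km = 1.4850×10⁷ m.
Transfer ellipse a_t = (r₁ + r₂)/2 = 9.438×10⁶ m.
At r₁: circular v_c1 = √(μ/r₁) = 3262 m/s; transfer-periapsis v_p = √[μ(2/r₁ − 1/a_t)] = 4091 m/s.
Δv₁ = v_p − v_c1 = 829.6 m/s.

Δv ≈ 830 m/s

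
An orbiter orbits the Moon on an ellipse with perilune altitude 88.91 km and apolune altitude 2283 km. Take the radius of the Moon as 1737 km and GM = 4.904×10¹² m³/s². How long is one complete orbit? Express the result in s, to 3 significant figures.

T ≈ 14200 s

r_p = 1737 + 88.91 = 1825.9 km = 1.8259×10⁶ m.
r_a = 1737 + 2283 = 4020.0 km = 4.0200×10⁶ m.
Semi-major axis a = (r_p + r_a)/2 = (1825.9 + 4020.0)/2 = 2923.0 km = 2.923×10⁶ m.
By Kepler's third law T = 2π√(a³/μ) = 2π × 2.257×10³ = 1.418×10⁴ s.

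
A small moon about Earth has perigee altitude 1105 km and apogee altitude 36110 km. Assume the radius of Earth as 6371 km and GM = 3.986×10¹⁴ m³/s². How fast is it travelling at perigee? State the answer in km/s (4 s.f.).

r_p = 6371 + 1105 = 7476.0 km = 7.4760×10⁶ m.
r_a = 6371 + 36110 = 42481 km = 4.2481×10⁷ m.
Semi-major axis a = (r_p + r_a)/2 = 24978 km = 2.498×10⁷ m.
Vis-viva: v² = μ(2/r − 1/a) = 3.986×10¹⁴ × (2.675×10⁻⁷ − 4.003×10⁻⁸) = 9.068×10⁷ m²/s².
v = 9522 m/s = 9.522 km/s.

v ≈ 9.522 km/s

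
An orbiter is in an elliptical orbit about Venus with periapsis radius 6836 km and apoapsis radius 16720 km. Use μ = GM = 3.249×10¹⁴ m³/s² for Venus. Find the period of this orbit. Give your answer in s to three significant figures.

T ≈ 14100 s

Semi-major axis a = (r_p + r_a)/2 = (6836.0 + 16720)/2 = 11778 km = 1.178×10⁷ m.
By Kepler's third law T = 2π√(a³/μ) = 2π × 2.243×10³ = 1.409×10⁴ s.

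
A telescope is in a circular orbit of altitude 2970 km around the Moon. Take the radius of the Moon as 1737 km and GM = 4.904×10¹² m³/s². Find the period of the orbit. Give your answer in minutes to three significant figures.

T ≈ 483 minutes

r = 1737 + 2970 = 4707.0 km = 4.7070×10⁶ m.
Kepler's third law: T = 2π√(r³/μ) = 2π√((4.707×10⁶)³ / 4.904×10¹²).
r³/μ = 2.127×10⁷ s², so T = 2π × 4.611×10³ = 2.897×10⁴ s.
Converting: 2.897×10⁴ s ÷ 60.00 = 482.9 minutes.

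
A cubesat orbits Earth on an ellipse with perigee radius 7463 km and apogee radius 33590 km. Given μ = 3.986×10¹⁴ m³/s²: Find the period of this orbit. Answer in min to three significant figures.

Semi-major axis a = (r_p + r_a)/2 = (7463.0 + 33590)/2 = 20526 km = 2.053×10⁷ m.
By Kepler's third law T = 2π√(a³/μ) = 2π × 4.658×10³ = 2.927×10⁴ s.
= 487.8 min.

T ≈ 488 min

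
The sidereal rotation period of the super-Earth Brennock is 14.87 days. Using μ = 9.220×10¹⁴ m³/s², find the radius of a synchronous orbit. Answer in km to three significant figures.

r_sync ≈ 3.38×10⁵ km

T = 14.87 days = 1.285×10⁶ s.
A synchronous orbit has period T, so by Kepler's third law a = (μT²/4π²)^(1/3).
μT²/4π² = 9.220×10¹⁴ × (1.285×10⁶)² / 39.48 = 3.855×10²⁵ m³.
a = 3.378×10⁸ m = 3.3781×10⁵ km.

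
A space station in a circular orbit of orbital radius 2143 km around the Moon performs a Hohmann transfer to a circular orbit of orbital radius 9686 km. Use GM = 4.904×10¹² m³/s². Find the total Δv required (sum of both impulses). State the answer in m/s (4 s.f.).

r₁ = 2143 km = 2.143×10⁶ m.
r₂ = 9686 km = 9.686×10⁶ m.
Transfer ellipse a_t = (r₁ + r₂)/2 = 5.914×10⁶ m.
At r₁: circular v_c1 = √(μ/r₁) = 1513 m/s; transfer-perilune v_p = √[μ(2/r₁ − 1/a_t)] = 1936 m/s.
Δv₁ = v_p − v_c1 = 423.1 m/s.
At r₂: circular v_c2 = √(μ/r₂) = 711.5 m/s; transfer-apolune v_a = √[μ(2/r₂ − 1/a_t)] = 428.3 m/s.
Δv₂ = v_c2 − v_a = 283.2 m/s.
Total Δv = Δv₁ + Δv₂ = 706.4 m/s.

Δv_total ≈ 706.4 m/s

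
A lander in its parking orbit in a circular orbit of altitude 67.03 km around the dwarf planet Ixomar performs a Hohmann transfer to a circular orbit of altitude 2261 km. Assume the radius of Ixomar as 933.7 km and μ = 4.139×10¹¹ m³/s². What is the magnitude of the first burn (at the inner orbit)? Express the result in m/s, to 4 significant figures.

Δv ≈ 150.5 m/s

r₁ = 933.7 + 67.03 = 1000.7 km = 1.0007×10⁶ m.
r₂ = 933.7 + 2261 = 3194.7 km = 3.1947×10⁶ m.
Transfer ellipse a_t = (r₁ + r₂)/2 = 2.098×10⁶ m.
At r₁: circular v_c1 = √(μ/r₁) = 643.1 m/s; transfer-periapsis v_p = √[μ(2/r₁ − 1/a_t)] = 793.7 m/s.
Δv₁ = v_p − v_c1 = 150.5 m/s.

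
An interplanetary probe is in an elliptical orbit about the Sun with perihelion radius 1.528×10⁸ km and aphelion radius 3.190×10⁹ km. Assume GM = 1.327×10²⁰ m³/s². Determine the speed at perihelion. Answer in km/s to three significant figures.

v ≈ 40.7 km/s

Semi-major axis a = (r_p + r_a)/2 = 1.6714×10⁹ km = 1.671×10¹² m.
Vis-viva: v² = μ(2/r − 1/a) = 1.327×10²⁰ × (1.309×10⁻¹¹ − 5.983×10⁻¹³) = 1.658×10⁹ m²/s².
v = 40710 m/s = 40.71 km/s.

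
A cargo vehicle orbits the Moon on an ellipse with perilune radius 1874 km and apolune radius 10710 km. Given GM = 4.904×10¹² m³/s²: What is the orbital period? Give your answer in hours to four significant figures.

Semi-major axis a = (r_p + r_a)/2 = (1874.0 + 10710)/2 = 6292.0 km = 6.292×10⁶ m.
By Kepler's third law T = 2π√(a³/μ) = 2π × 7.127×10³ = 4.478×10⁴ s.
= 12.44 hours.

T ≈ 12.44 hours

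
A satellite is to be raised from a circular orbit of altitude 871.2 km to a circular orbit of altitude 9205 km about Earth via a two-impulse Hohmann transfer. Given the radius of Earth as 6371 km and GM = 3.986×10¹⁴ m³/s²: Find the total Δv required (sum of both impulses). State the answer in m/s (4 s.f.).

r₁ = 6371 + 871.2 = 7242.2 km = 7.2422×10⁶ m.
r₂ = 6371 + 9205 = 15576 km = 1.5576×10⁷ m.
Transfer ellipse a_t = (r₁ + r₂)/2 = 1.141×10⁷ m.
At r₁: circular v_c1 = √(μ/r₁) = 7419 m/s; transfer-perigee v_p = √[μ(2/r₁ − 1/a_t)] = 8668 m/s.
Δv₁ = v_p − v_c1 = 1250 m/s.
At r₂: circular v_c2 = √(μ/r₂) = 5059 m/s; transfer-apogee v_a = √[μ(2/r₂ − 1/a_t)] = 4030 m/s.
Δv₂ = v_c2 − v_a = 1028 m/s.
Total Δv = Δv₁ + Δv₂ = 2278 m/s.

Δv_total ≈ 2278 m/s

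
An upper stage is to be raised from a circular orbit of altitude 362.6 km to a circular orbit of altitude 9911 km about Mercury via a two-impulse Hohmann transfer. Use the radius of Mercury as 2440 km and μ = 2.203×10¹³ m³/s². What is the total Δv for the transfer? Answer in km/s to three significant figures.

r₁ = 2440 + 362.6 = 2802.6 km = 2.8026×10⁶ m.
r₂ = 2440 + 9911 = 12351 km = 1.2351×10⁷ m.
Transfer ellipse a_t = (r₁ + r₂)/2 = 7.577×10⁶ m.
At r₁: circular v_c1 = √(μ/r₁) = 2804 m/s; transfer-periherm v_p = √[μ(2/r₁ − 1/a_t)] = 3580 m/s.
Δv₁ = v_p − v_c1 = 775.9 m/s.
At r₂: circular v_c2 = √(μ/r₂) = 1336 m/s; transfer-apoherm v_a = √[μ(2/r₂ − 1/a_t)] = 812.3 m/s.
Δv₂ = v_c2 − v_a = 523.3 m/s.
Total Δv = Δv₁ + Δv₂ = 1299 m/s = 1.299 km/s.

Δv_total ≈ 1.30 km/s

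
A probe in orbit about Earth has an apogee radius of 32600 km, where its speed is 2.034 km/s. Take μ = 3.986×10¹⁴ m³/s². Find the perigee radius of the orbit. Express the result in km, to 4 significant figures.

r_a = 3.260×10⁷ m.
Specific energy ε = v²/2 − μ/r = -1.016×10⁷ J/kg, so a = −μ/(2ε) = 1.962×10⁷ m.
The apsides satisfy r_p + r_a = 2a, so the perigee radius is 2a − r_a = 6.638×10⁶ m = 6638.4 km.

perigee radius ≈ 6638 km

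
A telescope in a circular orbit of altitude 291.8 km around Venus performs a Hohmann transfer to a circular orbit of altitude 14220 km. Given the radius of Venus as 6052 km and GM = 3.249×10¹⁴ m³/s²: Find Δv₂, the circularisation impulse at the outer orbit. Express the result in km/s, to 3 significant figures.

r₁ = 6052 + 291.8 = 6343.8 km = 6.3438×10⁶ m.
r₂ = 6052 + 14220 = 20272 km = 2.0272×10⁷ m.
Transfer ellipse a_t = (r₁ + r₂)/2 = 1.331×10⁷ m.
At r₁: circular v_c1 = √(μ/r₁) = 7156 m/s; transfer-periapsis v_p = √[μ(2/r₁ − 1/a_t)] = 8833 m/s.
At r₂: circular v_c2 = √(μ/r₂) = 4003 m/s; transfer-apoapsis v_a = √[μ(2/r₂ − 1/a_t)] = 2764 m/s.
Δv₂ = v_c2 − v_a = 1239 m/s.
= 1.239 km/s.

Δv ≈ 1.24 km/s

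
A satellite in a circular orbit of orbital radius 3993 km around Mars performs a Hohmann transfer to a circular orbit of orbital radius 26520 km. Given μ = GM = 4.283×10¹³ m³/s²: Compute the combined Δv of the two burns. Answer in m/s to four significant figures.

r₁ = 3993 km = 3.993×10⁶ m.
r₂ = 26520 km = 2.652×10⁷ m.
Transfer ellipse a_t = (r₁ + r₂)/2 = 1.526×10⁷ m.
At r₁: circular v_c1 = √(μ/r₁) = 3275 m/s; transfer-periapsis v_p = √[μ(2/r₁ − 1/a_t)] = 4318 m/s.
Δv₁ = v_p − v_c1 = 1043 m/s.
At r₂: circular v_c2 = √(μ/r₂) = 1271 m/s; transfer-apoapsis v_a = √[μ(2/r₂ − 1/a_t)] = 650.1 m/s.
Δv₂ = v_c2 − v_a = 620.7 m/s.
Total Δv = Δv₁ + Δv₂ = 1664 m/s.

Δv_total ≈ 1664 m/s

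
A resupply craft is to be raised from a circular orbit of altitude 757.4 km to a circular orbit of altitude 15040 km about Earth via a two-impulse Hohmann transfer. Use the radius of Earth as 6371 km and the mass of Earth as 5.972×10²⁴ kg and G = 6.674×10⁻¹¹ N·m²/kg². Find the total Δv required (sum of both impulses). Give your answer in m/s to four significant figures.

Δv_total ≈ 2947 m/s

μ = GM = 6.674×10⁻¹¹ × 5.972×10²⁴ = 3.986×10¹⁴ m³/s².
r₁ = 6371 + 757.4 = 7128.4 km = 7.1284×10⁶ m.
r₂ = 6371 + 15040 = 21411 km = 2.1411×10⁷ m.
Transfer ellipse a_t = (r₁ + r₂)/2 = 1.427×10⁷ m.
At r₁: circular v_c1 = √(μ/r₁) = 7478 m/s; transfer-perigee v_p = √[μ(2/r₁ − 1/a_t)] = 9159 m/s.
Δv₁ = v_p − v_c1 = 1682 m/s.
At r₂: circular v_c2 = √(μ/r₂) = 4315 m/s; transfer-apogee v_a = √[μ(2/r₂ − 1/a_t)] = 3049 m/s.
Δv₂ = v_c2 − v_a = 1265 m/s.
Total Δv = Δv₁ + Δv₂ = 2947 m/s.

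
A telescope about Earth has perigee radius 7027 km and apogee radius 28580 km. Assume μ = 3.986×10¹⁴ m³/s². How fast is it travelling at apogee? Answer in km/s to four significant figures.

v ≈ 2.346 km/s

Semi-major axis a = (r_p + r_a)/2 = 17804 km = 1.780×10⁷ m.
Vis-viva: v² = μ(2/r − 1/a) = 3.986×10¹⁴ × (6.998×10⁻⁸ − 5.617×10⁻⁸) = 5.505×10⁶ m²/s².
v = 2346 m/s = 2.346 km/s.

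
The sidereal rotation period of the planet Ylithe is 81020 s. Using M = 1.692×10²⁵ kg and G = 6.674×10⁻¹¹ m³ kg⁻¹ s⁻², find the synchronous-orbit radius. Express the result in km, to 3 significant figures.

r_sync ≈ 57300 km

μ = GM = 6.674×10⁻¹¹ × 1.692×10²⁵ = 1.129×10¹⁵ m³/s².
A synchronous orbit has period T, so by Kepler's third law a = (μT²/4π²)^(1/3).
μT²/4π² = 1.129×10¹⁵ × (8.102×10⁴)² / 39.48 = 1.878×10²³ m³.
a = 5.726×10⁷ m = 57263 km.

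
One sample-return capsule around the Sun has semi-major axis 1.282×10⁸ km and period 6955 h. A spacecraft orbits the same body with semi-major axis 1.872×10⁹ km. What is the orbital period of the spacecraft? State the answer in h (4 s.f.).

T₂ ≈ 3.881×10⁵ h

Kepler's third law: T² ∝ a³, so T₂ = T₁ (a₂/a₁)^(3/2).
a₂/a₁ = 14.60, (a₂/a₁)^(3/2) = 55.80.
T₂ = 6955 × 55.80 = 3.881×10⁵ h.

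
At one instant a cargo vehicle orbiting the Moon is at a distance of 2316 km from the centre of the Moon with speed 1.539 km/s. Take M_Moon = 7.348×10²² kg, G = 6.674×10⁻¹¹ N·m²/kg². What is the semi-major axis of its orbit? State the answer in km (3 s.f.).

a ≈ 2630 km

μ = GM = 6.674×10⁻¹¹ × 7.348×10²² = 4.904×10¹² m³/s².
r = 2.316×10⁶ m.
Specific orbital energy ε = v²/2 − μ/r = (1539)²/2 − 4.904×10¹²/2.316×10⁶ = -9.332×10⁵ J/kg.
Since ε = −μ/(2a), a = −μ/(2ε) = 2.628×10⁶ m = 2627.5 km.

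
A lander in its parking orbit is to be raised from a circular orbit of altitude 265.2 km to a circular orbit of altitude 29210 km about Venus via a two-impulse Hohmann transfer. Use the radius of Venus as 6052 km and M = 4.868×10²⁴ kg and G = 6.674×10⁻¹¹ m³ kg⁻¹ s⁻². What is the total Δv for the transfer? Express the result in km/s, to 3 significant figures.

Δv_total ≈ 3.53 km/s

μ = GM = 6.674×10⁻¹¹ × 4.868×10²⁴ = 3.249×10¹⁴ m³/s².
r₁ = 6052 + 265.2 = 6317.2 km = 6.3172×10⁶ m.
r₂ = 6052 + 29210 = 35262 km = 3.5262×10⁷ m.
Transfer ellipse a_t = (r₁ + r₂)/2 = 2.079×10⁷ m.
At r₁: circular v_c1 = √(μ/r₁) = 7171 m/s; transfer-periapsis v_p = √[μ(2/r₁ − 1/a_t)] = 9340 m/s.
Δv₁ = v_p − v_c1 = 2168 m/s.
At r₂: circular v_c2 = √(μ/r₂) = 3035 m/s; transfer-apoapsis v_a = √[μ(2/r₂ − 1/a_t)] = 1673 m/s.
Δv₂ = v_c2 − v_a = 1362 m/s.
Total Δv = Δv₁ + Δv₂ = 3531 m/s = 3.531 km/s.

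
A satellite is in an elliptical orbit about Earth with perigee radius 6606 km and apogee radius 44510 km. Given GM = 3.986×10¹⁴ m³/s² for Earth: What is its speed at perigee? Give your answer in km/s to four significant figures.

Semi-major axis a = (r_p + r_a)/2 = 25558 km = 2.556×10⁷ m.
Vis-viva: v² = μ(2/r − 1/a) = 3.986×10¹⁴ × (3.028×10⁻⁷ − 3.913×10⁻⁸) = 1.051×10⁸ m²/s².
v = 10250 m/s = 10.25 km/s.

v ≈ 10.25 km/s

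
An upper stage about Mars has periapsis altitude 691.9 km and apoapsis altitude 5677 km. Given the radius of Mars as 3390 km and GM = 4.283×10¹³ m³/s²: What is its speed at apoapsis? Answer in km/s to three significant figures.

r_p = 3390 + 691.9 = 4081.9 km = 4.0819×10⁶ m.
r_a = 3390 + 5677 = 9067.0 km = 9.0670×10⁶ m.
Semi-major axis a = (r_p + r_a)/2 = 6574.4 km = 6.574×10⁶ m.
Vis-viva: v² = μ(2/r − 1/a) = 4.283×10¹³ × (2.206×10⁻⁷ − 1.521×10⁻⁷) = 2.933×10⁶ m²/s².
v = 1713 m/s = 1.713 km/s.

v ≈ 1.71 km/s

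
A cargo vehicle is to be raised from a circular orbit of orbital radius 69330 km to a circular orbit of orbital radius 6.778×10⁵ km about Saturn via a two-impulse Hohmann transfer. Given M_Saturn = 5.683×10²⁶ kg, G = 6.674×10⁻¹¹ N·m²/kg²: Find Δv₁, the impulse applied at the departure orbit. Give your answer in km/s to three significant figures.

Δv ≈ 8.12 km/s

μ = GM = 6.674×10⁻¹¹ × 5.683×10²⁶ = 3.793×10¹⁶ m³/s².
r₁ = 69330 km = 6.933×10⁷ m.
r₂ = 6.778×10⁵ km = 6.778×10⁸ m.
Transfer ellipse a_t = (r₁ + r₂)/2 = 3.736×10⁸ m.
At r₁: circular v_c1 = √(μ/r₁) = 23390 m/s; transfer-perikrone v_p = √[μ(2/r₁ − 1/a_t)] = 31510 m/s.
Δv₁ = v_p − v_c1 = 8116 m/s.
= 8.116 km/s.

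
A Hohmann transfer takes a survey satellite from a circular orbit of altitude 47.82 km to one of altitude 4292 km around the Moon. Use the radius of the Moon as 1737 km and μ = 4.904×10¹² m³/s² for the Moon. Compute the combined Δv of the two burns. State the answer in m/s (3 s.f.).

r₁ = 1737 + 47.82 = 1784.8 km = 1.7848×10⁶ m.
r₂ = 1737 + 4292 = 6029.0 km = 6.0290×10⁶ m.
Transfer ellipse a_t = (r₁ + r₂)/2 = 3.907×10⁶ m.
At r₁: circular v_c1 = √(μ/r₁) = 1658 m/s; transfer-perilune v_p = √[μ(2/r₁ − 1/a_t)] = 2059 m/s.
Δv₁ = v_p − v_c1 = 401.5 m/s.
At r₂: circular v_c2 = √(μ/r₂) = 901.9 m/s; transfer-apolune v_a = √[μ(2/r₂ − 1/a_t)] = 609.6 m/s.
Δv₂ = v_c2 − v_a = 292.3 m/s.
Total Δv = Δv₁ + Δv₂ = 693.8 m/s.

Δv_total ≈ 694 m/s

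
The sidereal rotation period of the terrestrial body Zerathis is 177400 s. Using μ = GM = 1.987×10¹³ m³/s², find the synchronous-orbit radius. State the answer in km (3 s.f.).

r_sync ≈ 25100 km

A synchronous orbit has period T, so by Kepler's third law a = (μT²/4π²)^(1/3).
μT²/4π² = 1.987×10¹³ × (1.774×10⁵)² / 39.48 = 1.584×10²² m³.
a = 2.511×10⁷ m = 25114 km.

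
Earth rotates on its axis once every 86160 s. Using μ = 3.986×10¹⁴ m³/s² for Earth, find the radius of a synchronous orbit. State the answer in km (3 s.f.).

r_sync ≈ 42200 km

A synchronous orbit has period T, so by Kepler's third law a = (μT²/4π²)^(1/3).
μT²/4π² = 3.986×10¹⁴ × (8.616×10⁴)² / 39.48 = 7.495×10²² m³.
a = 4.216×10⁷ m = 42163 km.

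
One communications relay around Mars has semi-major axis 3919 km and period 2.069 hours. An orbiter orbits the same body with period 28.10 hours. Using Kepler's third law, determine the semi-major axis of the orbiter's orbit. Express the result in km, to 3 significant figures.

Kepler's third law: a³ ∝ T², so a₂ = a₁ (T₂/T₁)^(2/3).
T₂/T₁ = 13.58, (T₂/T₁)^(2/3) = 5.692.
a₂ = 3919 × 5.692 = 22310 km.

a₂ ≈ 22300 km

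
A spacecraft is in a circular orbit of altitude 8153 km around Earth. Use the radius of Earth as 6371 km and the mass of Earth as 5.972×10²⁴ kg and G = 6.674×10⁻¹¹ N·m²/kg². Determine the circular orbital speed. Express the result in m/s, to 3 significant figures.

v ≈ 5240 m/s

μ = GM = 6.674×10⁻¹¹ × 5.972×10²⁴ = 3.986×10¹⁴ m³/s².
r = 6371 + 8153 = 14524 km = 1.4524×10⁷ m.
For a circular orbit v = √(μ/r) = √(3.986×10¹⁴ / 1.452×10⁷) = √(2.744×10⁷) = 5239 m/s.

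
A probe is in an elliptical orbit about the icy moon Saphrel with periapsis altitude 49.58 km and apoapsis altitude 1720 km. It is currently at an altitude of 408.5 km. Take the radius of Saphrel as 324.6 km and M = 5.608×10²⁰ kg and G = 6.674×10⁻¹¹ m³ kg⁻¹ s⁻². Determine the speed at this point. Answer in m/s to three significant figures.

μ = GM = 6.674×10⁻¹¹ × 5.608×10²⁰ = 3.743×10¹⁰ m³/s².
r_p = 324.6 + 49.58 = 374.18 km = 3.7418×10⁵ m.
r_a = 324.6 + 1720 = 2044.6 km = 2.0446×10⁶ m.
r = 324.6 + 408.5 = 733.10 km = 7.331×10⁵ m.
Semi-major axis a = (r_p + r_a)/2 = 1209.4 km = 1.209×10⁶ m.
Vis-viva: v² = μ(2/r − 1/a) = 3.743×10¹⁰ × (2.728×10⁻⁶ − 8.269×10⁻⁷) = 7.116×10⁴ m²/s².
v = 266.8 m/s.

v ≈ 267 m/s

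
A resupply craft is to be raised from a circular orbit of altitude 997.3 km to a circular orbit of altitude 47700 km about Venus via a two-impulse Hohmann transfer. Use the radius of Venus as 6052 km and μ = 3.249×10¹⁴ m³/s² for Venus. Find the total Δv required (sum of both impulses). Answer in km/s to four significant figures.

r₁ = 6052 + 997.3 = 7049.3 km = 7.0493×10⁶ m.
r₂ = 6052 + 47700 = 53752 km = 5.3752×10⁷ m.
Transfer ellipse a_t = (r₁ + r₂)/2 = 3.040×10⁷ m.
At r₁: circular v_c1 = √(μ/r₁) = 6789 m/s; transfer-periapsis v_p = √[μ(2/r₁ − 1/a_t)] = 9027 m/s.
Δv₁ = v_p − v_c1 = 2238 m/s.
At r₂: circular v_c2 = √(μ/r₂) = 2459 m/s; transfer-apoapsis v_a = √[μ(2/r₂ − 1/a_t)] = 1184 m/s.
Δv₂ = v_c2 − v_a = 1275 m/s.
Total Δv = Δv₁ + Δv₂ = 3513 m/s = 3.513 km/s.

Δv_total ≈ 3.513 km/s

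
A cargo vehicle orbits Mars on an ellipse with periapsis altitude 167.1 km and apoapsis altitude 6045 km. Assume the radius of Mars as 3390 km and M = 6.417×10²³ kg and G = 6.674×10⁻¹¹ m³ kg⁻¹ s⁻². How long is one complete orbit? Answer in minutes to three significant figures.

T ≈ 265 minutes

μ = GM = 6.674×10⁻¹¹ × 6.417×10²³ = 4.283×10¹³ m³/s².
r_p = 3390 + 167.1 = 3557.1 km = 3.5571×10⁶ m.
r_a = 3390 + 6045 = 9435.0 km = 9.4350×10⁶ m.
Semi-major axis a = (r_p + r_a)/2 = (3557.1 + 9435.0)/2 = 6496.1 km = 6.496×10⁶ m.
By Kepler's third law T = 2π√(a³/μ) = 2π × 2.530×10³ = 1.590×10⁴ s.
= 264.9 minutes.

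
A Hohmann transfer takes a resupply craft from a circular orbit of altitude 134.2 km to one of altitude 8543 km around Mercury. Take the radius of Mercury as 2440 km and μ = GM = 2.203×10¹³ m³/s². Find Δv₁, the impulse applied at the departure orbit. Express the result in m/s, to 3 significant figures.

Δv ≈ 798 m/s

r₁ = 2440 + 134.2 = 2574.2 km = 2.5742×10⁶ m.
r₂ = 2440 + 8543 = 10983 km = 1.0983×10⁷ m.
Transfer ellipse a_t = (r₁ + r₂)/2 = 6.779×10⁶ m.
At r₁: circular v_c1 = √(μ/r₁) = 2925 m/s; transfer-periherm v_p = √[μ(2/r₁ − 1/a_t)] = 3724 m/s.
Δv₁ = v_p − v_c1 = 798.3 m/s.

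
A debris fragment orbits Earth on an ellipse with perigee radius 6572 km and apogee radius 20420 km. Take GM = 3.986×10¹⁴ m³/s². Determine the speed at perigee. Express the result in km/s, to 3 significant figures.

Semi-major axis a = (r_p + r_a)/2 = 13496 km = 1.350×10⁷ m.
Vis-viva: v² = μ(2/r − 1/a) = 3.986×10¹⁴ × (3.043×10⁻⁷ − 7.410×10⁻⁸) = 9.177×10⁷ m²/s².
v = 9580 m/s = 9.580 km/s.

v ≈ 9.58 km/s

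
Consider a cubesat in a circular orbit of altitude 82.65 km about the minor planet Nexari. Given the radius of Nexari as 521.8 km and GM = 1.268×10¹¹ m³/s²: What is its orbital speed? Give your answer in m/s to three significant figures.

r = 521.8 + 82.65 = 604.45 km = 6.0445×10⁵ m.
For a circular orbit v = √(μ/r) = √(1.268×10¹¹ / 6.044×10⁵) = √(2.098×10⁵) = 458.0 m/s.

v ≈ 458 m/s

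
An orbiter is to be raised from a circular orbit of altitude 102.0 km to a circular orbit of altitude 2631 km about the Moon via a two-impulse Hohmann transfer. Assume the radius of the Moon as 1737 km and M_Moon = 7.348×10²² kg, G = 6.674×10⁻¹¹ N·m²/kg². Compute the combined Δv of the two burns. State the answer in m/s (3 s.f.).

μ = GM = 6.674×10⁻¹¹ × 7.348×10²² = 4.904×10¹² m³/s².
r₁ = 1737 + 102.0 = 1839.0 km = 1.8390×10⁶ m.
r₂ = 1737 + 2631 = 4368.0 km = 4.3680×10⁶ m.
Transfer ellipse a_t = (r₁ + r₂)/2 = 3.104×10⁶ m.
At r₁: circular v_c1 = √(μ/r₁) = 1633 m/s; transfer-perilune v_p = √[μ(2/r₁ − 1/a_t)] = 1937 m/s.
Δv₁ = v_p − v_c1 = 304.3 m/s.
At r₂: circular v_c2 = √(μ/r₂) = 1060 m/s; transfer-apolune v_a = √[μ(2/r₂ − 1/a_t)] = 815.6 m/s.
Δv₂ = v_c2 − v_a = 243.9 m/s.
Total Δv = Δv₁ + Δv₂ = 548.3 m/s.

Δv_total ≈ 548 m/s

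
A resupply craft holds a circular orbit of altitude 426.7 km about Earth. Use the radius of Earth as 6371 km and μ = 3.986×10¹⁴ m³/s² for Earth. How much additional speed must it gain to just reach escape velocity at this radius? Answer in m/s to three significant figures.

r = 6371 + 426.7 = 6797.7 km = 6.7977×10⁶ m.
Circular speed v_c = √(μ/r) = 7658 m/s.
Escape speed v_esc = √(2μ/r) = √2 × v_c = 10830 m/s.
Δv = v_esc − v_c = 3172 m/s.

Δv ≈ 3170 m/s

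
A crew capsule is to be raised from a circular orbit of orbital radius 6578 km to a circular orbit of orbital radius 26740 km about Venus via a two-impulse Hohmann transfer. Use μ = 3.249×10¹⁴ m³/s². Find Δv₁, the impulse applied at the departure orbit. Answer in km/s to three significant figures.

Δv ≈ 1.88 km/s

r₁ = 6578 km = 6.578×10⁶ m.
r₂ = 26740 km = 2.674×10⁷ m.
Transfer ellipse a_t = (r₁ + r₂)/2 = 1.666×10⁷ m.
At r₁: circular v_c1 = √(μ/r₁) = 7028 m/s; transfer-periapsis v_p = √[μ(2/r₁ − 1/a_t)] = 8904 m/s.
Δv₁ = v_p − v_c1 = 1876 m/s.
= 1.876 km/s.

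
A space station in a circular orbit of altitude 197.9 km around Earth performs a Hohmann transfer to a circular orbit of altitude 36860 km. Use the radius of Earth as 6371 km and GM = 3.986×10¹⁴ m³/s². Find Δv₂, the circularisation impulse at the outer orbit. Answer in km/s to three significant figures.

r₁ = 6371 + 197.9 = 6568.9 km = 6.5689×10⁶ m.
r₂ = 6371 + 36860 = 43231 km = 4.3231×10⁷ m.
Transfer ellipse a_t = (r₁ + r₂)/2 = 2.490×10⁷ m.
At r₁: circular v_c1 = √(μ/r₁) = 7790 m/s; transfer-perigee v_p = √[μ(2/r₁ − 1/a_t)] = 10260 m/s.
At r₂: circular v_c2 = √(μ/r₂) = 3036 m/s; transfer-apogee v_a = √[μ(2/r₂ − 1/a_t)] = 1560 m/s.
Δv₂ = v_c2 − v_a = 1477 m/s.
= 1.477 km/s.

Δv ≈ 1.48 km/s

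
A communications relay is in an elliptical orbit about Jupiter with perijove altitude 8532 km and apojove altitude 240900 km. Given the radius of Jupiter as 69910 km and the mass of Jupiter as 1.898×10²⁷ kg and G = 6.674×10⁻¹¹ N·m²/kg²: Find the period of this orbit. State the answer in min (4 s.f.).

μ = GM = 6.674×10⁻¹¹ × 1.898×10²⁷ = 1.267×10¹⁷ m³/s².
r_p = 69910 + 8532 = 78442 km = 7.8442×10⁷ m.
r_a = 69910 + 240900 = 310810 km = 3.1081×10⁸ m.
Semi-major axis a = (r_p + r_a)/2 = (78442 + 3.1081×10⁵)/2 = 1.9463×10⁵ km = 1.946×10⁸ m.
By Kepler's third law T = 2π√(a³/μ) = 2π × 7.629×10³ = 4.793×10⁴ s.
= 798.9 min.

T ≈ 798.9 min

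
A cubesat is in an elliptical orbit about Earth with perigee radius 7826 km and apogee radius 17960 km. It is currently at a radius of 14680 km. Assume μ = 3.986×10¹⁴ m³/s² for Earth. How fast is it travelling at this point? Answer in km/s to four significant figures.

v ≈ 4.836 km/s

Semi-major axis a = (r_p + r_a)/2 = 12893 km = 1.289×10⁷ m.
Vis-viva: v² = μ(2/r − 1/a) = 3.986×10¹⁴ × (1.362×10⁻⁷ − 7.756×10⁻⁸) = 2.339×10⁷ m²/s².
v = 4836 m/s = 4.836 km/s.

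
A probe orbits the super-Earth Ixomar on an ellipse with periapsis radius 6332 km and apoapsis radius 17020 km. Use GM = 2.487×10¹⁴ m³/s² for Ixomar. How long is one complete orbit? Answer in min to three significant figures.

Semi-major axis a = (r_p + r_a)/2 = (6332.0 + 17020)/2 = 11676 km = 1.168×10⁷ m.
By Kepler's third law T = 2π√(a³/μ) = 2π × 2.530×10³ = 1.590×10⁴ s.
= 264.9 min.

T ≈ 265 min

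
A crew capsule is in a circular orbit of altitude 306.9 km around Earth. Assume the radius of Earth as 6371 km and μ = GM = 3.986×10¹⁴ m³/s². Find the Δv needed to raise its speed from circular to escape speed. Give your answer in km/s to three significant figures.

r = 6371 + 306.9 = 6677.9 km = 6.6779×10⁶ m.
Circular speed v_c = √(μ/r) = 7726 m/s.
Escape speed v_esc = √(2μ/r) = √2 × v_c = 10930 m/s.
Δv = v_esc − v_c = 3200 m/s = 3.200 km/s.

Δv ≈ 3.20 km/s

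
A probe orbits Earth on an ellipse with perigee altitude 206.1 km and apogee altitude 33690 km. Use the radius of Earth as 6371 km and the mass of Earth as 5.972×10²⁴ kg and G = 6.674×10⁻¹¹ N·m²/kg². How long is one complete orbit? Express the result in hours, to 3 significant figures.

μ = GM = 6.674×10⁻¹¹ × 5.972×10²⁴ = 3.986×10¹⁴ m³/s².
r_p = 6371 + 206.1 = 6577.1 km = 6.5771×10⁶ m.
r_a = 6371 + 33690 = 40061 km = 4.0061×10⁷ m.
Semi-major axis a = (r_p + r_a)/2 = (6577.1 + 40061)/2 = 23319 km = 2.332×10⁷ m.
By Kepler's third law T = 2π√(a³/μ) = 2π × 5.640×10³ = 3.544×10⁴ s.
= 9.844 hours.

T ≈ 9.84 hours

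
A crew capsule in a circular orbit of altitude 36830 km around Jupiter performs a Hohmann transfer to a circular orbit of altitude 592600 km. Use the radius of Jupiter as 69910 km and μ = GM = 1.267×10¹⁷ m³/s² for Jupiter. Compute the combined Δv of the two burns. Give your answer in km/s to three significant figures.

r₁ = 69910 + 36830 = 106740 km = 1.0674×10⁸ m.
r₂ = 69910 + 592600 = 662510 km = 6.6251×10⁸ m.
Transfer ellipse a_t = (r₁ + r₂)/2 = 3.846×10⁸ m.
At r₁: circular v_c1 = √(μ/r₁) = 34450 m/s; transfer-perijove v_p = √[μ(2/r₁ − 1/a_t)] = 45220 m/s.
Δv₁ = v_p − v_c1 = 10760 m/s.
At r₂: circular v_c2 = √(μ/r₂) = 13830 m/s; transfer-apojove v_a = √[μ(2/r₂ − 1/a_t)] = 7285 m/s.
Δv₂ = v_c2 − v_a = 6544 m/s.
Total Δv = Δv₁ + Δv₂ = 17310 m/s = 17.31 km/s.

Δv_total ≈ 17.3 km/s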